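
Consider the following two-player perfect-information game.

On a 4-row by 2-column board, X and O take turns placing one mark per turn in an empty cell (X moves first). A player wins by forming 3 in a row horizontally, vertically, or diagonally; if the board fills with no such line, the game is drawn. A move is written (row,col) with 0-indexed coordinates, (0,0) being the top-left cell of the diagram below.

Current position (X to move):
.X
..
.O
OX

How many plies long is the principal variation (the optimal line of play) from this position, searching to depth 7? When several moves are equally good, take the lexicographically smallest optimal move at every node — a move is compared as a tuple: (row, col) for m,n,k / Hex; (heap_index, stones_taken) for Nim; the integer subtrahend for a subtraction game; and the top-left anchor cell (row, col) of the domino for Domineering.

PV length from [.X/../.O/OX]: 4 plies

ply 1, X at .X/../.O/OX | (0,0)=+0→XX/../.O/OX*; (1,0)=+0→.X/X./.O/OX; (1,1)=+0→.X/.X/.O/OX; (2,0)=+0→.X/../XO/OX
ply 2, O at XX/../.O/OX | (1,0)=+0→XX/O./.O/OX*; (1,1)=+0→XX/.O/.O/OX; (2,0)=+0→XX/../OO/OX
ply 3, X at XX/O./.O/OX | (1,1)=-1→XX/OX/.O/OX; (2,0)=+0→XX/O./XO/OX*
ply 4, O at XX/O./XO/OX | (1,1)=+0→XX/OO/XO/OX*
ply 5: XX/OO/XO/OX is terminal +0 (X); from .X/../.O/OX depth 7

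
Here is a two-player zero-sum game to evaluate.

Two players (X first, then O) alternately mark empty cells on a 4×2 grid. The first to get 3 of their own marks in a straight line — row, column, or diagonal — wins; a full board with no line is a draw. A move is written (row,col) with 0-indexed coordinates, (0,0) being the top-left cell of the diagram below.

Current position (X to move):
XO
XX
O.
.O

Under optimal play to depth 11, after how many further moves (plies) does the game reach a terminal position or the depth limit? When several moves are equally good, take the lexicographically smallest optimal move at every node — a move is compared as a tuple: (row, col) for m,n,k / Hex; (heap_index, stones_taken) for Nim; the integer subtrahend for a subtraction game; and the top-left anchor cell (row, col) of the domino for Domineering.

PV length from [XO/XX/O./.O]: 2 plies

p1 X@[XO/XX/O./.O]: (2,1)[XO/XX/OX/.O]+0* (3,0)[XO/XX/O./XO]+0
p2 O@[XO/XX/OX/.O]: (3,0)[XO/XX/OX/OO]+0*
p3 X@[XO/XX/OX/OO] terminal +0; root [XO/XX/O./.O] d11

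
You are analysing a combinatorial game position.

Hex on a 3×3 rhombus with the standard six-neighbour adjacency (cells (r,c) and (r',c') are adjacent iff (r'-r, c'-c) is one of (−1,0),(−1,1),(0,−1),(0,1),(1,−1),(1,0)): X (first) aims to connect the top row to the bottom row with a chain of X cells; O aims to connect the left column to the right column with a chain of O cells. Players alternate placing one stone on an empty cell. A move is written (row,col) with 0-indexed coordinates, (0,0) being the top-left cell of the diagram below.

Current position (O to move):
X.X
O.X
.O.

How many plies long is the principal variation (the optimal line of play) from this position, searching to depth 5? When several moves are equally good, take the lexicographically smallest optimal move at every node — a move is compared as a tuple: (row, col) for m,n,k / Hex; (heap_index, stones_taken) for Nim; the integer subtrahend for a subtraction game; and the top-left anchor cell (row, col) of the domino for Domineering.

ply 1, O at X.X/O.X/.O. | (0,1)=-1→XOX/O.X/.O.; (1,1)=-1→X.X/OOX/.O.; (2,0)=-1→X.X/O.X/OO.; (2,2)=+1→X.X/O.X/.OO*
ply 2, X at X.X/O.X/.OO | (0,1)=-1→XXX/O.X/.OO*; (1,1)=-1→X.X/OXX/.OO; (2,0)=-1→X.X/O.X/XOO
ply 3, O at XXX/O.X/.OO | (1,1)=+1→XXX/OOX/.OO*; (2,0)=+1→XXX/O.X/OOO
ply 4: XXX/OOX/.OO is terminal -1 (X); from X.X/O.X/.O. depth 5

PV length from [X.X/O.X/.O.]: 3 plies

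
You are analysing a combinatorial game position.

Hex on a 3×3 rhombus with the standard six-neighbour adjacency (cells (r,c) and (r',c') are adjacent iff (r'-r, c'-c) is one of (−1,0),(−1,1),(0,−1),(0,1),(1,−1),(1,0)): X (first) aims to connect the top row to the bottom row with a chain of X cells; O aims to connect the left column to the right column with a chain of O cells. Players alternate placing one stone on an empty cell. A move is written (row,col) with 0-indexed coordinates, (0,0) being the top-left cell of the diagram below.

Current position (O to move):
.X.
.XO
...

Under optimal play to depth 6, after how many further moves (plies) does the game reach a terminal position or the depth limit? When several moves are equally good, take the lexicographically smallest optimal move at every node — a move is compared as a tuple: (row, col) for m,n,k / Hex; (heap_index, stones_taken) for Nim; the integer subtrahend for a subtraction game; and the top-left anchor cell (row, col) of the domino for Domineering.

p1 O@[.X./.XO/...]: (0,0)[OX./.XO/...]-1* (0,2)[.XO/.XO/...]-1 (1,0)[.X./OXO/...]-1 (2,0)[.X./.XO/O..]-1 (2,1)[.X./.XO/.O.]-1 (2,2)[.X./.XO/..O]-1
p2 X@[OX./.XO/...]: (0,2)[OXX/.XO/...]+1* (1,0)[OX./XXO/...]+1 (2,0)[OX./.XO/X..]+1 (2,1)[OX./.XO/.X.]+1 (2,2)[OX./.XO/..X]+1
p3 O@[OXX/.XO/...]: (1,0)[OXX/OXO/...]-1* (2,0)[OXX/.XO/O..]-1 (2,1)[OXX/.XO/.O.]-1 (2,2)[OXX/.XO/..O]-1
p4 X@[OXX/OXO/...]: (2,0)[OXX/OXO/X..]+1* (2,1)[OXX/OXO/.X.]+1 (2,2)[OXX/OXO/..X]+1
p5 O@[OXX/OXO/X..] terminal -1; root [.X./.XO/...] d6

PV length from [.X./.XO/...]: 4 plies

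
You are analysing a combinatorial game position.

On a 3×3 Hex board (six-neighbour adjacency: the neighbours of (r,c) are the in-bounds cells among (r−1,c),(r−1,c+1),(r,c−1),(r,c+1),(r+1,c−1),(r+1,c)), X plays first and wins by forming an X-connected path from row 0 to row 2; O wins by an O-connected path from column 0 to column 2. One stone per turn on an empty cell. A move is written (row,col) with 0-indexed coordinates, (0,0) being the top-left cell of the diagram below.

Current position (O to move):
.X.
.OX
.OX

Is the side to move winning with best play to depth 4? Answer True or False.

[.X./.OX/.OX] O move#1: (0,0):-1/OX./.OX/.OX, (0,2):+1/.XO/.OX/.OX*, (1,0):-1/.X./OOX/.OX, (2,0):-1/.X./.OX/OOX
[.XO/.OX/.OX] X move#2: (0,0):-1/XXO/.OX/.OX*, (1,0):-1/.XO/XOX/.OX, (2,0):-1/.XO/.OX/XOX
[XXO/.OX/.OX] O move#3: (1,0):+1/XXO/OOX/.OX*, (2,0):+1/XXO/.OX/OOX
[XXO/OOX/.OX] end (terminal -1, X#4); searched .X./.OX/.OX to 4

O winning at [.X./.OX/.OX]: True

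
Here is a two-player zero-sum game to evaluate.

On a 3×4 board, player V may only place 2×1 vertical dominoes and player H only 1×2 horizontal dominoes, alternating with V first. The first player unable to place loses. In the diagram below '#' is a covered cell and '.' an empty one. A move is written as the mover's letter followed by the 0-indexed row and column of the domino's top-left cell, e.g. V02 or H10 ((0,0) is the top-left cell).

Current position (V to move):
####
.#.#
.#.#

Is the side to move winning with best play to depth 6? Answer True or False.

ply 1, V at ####/.#.#/.#.# | V10=+1→####/##.#/##.#*; V12=+1→####/.###/.###
ply 2: ####/##.#/##.# is terminal -1 (H); from ####/.#.#/.#.# depth 6

V winning at [####/.#.#/.#.#]: True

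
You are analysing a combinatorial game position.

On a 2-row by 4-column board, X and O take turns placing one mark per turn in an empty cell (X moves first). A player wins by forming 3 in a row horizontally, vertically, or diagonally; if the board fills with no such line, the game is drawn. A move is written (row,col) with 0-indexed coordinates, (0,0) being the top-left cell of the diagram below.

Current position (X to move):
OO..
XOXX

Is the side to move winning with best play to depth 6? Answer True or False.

X winning at [OO../XOXX]: False

[OO../XOXX] X move#1: (0,2):+0/OOX./XOXX*, (0,3):-1/OO.X/XOXX
[OOX./XOXX] O move#2: (0,3):+0/OOXO/XOXX*
[OOXO/XOXX] end (terminal +0, X#3); searched OO../XOXX to 6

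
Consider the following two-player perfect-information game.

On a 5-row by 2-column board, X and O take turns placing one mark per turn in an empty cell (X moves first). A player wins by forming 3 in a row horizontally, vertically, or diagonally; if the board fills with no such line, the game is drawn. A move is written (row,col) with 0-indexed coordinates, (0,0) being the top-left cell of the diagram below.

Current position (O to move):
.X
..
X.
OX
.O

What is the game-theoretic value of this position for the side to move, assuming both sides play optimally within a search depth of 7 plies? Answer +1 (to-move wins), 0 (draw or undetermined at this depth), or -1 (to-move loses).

[.X/../X./OX/.O] O move#1: (0,0):+0/OX/../X./OX/.O*, (1,0):+0/.X/O./X./OX/.O, (1,1):+0/.X/.O/X./OX/.O, (2,1):+0/.X/../XO/OX/.O, (4,0):+0/.X/../X./OX/OO
[OX/../X./OX/.O] X move#2: (1,0):+0/OX/X./X./OX/.O*, (1,1):+0/OX/.X/X./OX/.O, (2,1):+0/OX/../XX/OX/.O, (4,0):+0/OX/../X./OX/XO
[OX/X./X./OX/.O] O move#3: (1,1):+0/OX/XO/X./OX/.O*, (2,1):+0/OX/X./XO/OX/.O, (4,0):+0/OX/X./X./OX/OO
[OX/XO/X./OX/.O] X move#4: (2,1):+0/OX/XO/XX/OX/.O*, (4,0):+0/OX/XO/X./OX/XO
[OX/XO/XX/OX/.O] O move#5: (4,0):+0/OX/XO/XX/OX/OO*
[OX/XO/XX/OX/OO] end (terminal +0, X#6); searched .X/../X./OX/.O to 7

value(.X/../X./OX/.O, O) = 0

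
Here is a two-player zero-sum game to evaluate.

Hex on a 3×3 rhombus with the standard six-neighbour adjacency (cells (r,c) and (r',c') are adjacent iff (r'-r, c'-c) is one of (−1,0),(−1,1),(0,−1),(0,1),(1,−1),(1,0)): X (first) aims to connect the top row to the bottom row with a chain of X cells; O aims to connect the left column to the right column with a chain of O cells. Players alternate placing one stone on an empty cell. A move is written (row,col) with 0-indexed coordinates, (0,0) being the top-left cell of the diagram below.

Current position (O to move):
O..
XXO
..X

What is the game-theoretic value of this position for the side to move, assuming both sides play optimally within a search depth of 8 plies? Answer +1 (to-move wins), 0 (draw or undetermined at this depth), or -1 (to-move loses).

value(O../XXO/..X, O) = -1

p1 O@[O../XXO/..X]: (0,1)[OO./XXO/..X]-1* (0,2)[O.O/XXO/..X]-1 (2,0)[O../XXO/O.X]-1 (2,1)[O../XXO/.OX]-1
p2 X@[OO./XXO/..X]: (0,2)[OOX/XXO/..X]+1* (2,0)[OO./XXO/X.X]-1 (2,1)[OO./XXO/.XX]-1
p3 O@[OOX/XXO/..X]: (2,0)[OOX/XXO/O.X]-1* (2,1)[OOX/XXO/.OX]-1
p4 X@[OOX/XXO/O.X]: (2,1)[OOX/XXO/OXX]+1*
p5 O@[OOX/XXO/OXX] terminal -1; root [O../XXO/..X] d8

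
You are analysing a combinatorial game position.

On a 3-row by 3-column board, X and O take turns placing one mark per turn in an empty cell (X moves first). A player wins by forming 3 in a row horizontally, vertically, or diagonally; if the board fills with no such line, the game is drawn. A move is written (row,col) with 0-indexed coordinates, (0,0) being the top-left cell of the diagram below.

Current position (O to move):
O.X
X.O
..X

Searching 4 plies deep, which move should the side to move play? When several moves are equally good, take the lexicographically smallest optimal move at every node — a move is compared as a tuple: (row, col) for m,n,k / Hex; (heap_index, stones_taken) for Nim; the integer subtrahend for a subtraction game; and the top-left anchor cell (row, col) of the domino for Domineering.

ply 1, O at O.X/X.O/..X | (0,1)=-1→OOX/X.O/..X; (1,1)=+0→O.X/XOO/..X*; (2,0)=+0→O.X/X.O/O.X; (2,1)=+0→O.X/X.O/.OX
ply 2, X at O.X/XOO/..X | (0,1)=+0→OXX/XOO/..X*; (2,0)=+0→O.X/XOO/X.X; (2,1)=+0→O.X/XOO/.XX
ply 3, O at OXX/XOO/..X | (2,0)=+0→OXX/XOO/O.X*; (2,1)=+0→OXX/XOO/.OX
ply 4, X at OXX/XOO/O.X | (2,1)=+0→OXX/XOO/OXX*
ply 5: OXX/XOO/OXX is terminal +0 (O); from O.X/X.O/..X depth 4

O's best at [O.X/X.O/..X]: (1,1)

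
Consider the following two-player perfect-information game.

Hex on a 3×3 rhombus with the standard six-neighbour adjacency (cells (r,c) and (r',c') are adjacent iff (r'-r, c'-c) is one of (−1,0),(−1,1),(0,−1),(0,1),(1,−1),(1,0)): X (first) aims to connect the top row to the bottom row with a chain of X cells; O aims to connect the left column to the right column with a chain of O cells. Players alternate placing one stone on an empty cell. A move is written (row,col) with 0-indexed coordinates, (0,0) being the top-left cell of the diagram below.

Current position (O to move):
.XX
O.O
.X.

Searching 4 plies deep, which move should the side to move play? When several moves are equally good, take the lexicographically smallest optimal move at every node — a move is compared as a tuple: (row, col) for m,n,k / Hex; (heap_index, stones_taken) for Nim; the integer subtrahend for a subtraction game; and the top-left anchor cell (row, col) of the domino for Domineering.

O's best at [.XX/O.O/.X.]: (1,1)

[.XX/O.O/.X.] O move#1: (0,0):-1/OXX/O.O/.X., (1,1):+1/.XX/OOO/.X.*, (2,0):-1/.XX/O.O/OX., (2,2):-1/.XX/O.O/.XO
[.XX/OOO/.X.] end (terminal -1, X#2); searched .XX/O.O/.X. to 4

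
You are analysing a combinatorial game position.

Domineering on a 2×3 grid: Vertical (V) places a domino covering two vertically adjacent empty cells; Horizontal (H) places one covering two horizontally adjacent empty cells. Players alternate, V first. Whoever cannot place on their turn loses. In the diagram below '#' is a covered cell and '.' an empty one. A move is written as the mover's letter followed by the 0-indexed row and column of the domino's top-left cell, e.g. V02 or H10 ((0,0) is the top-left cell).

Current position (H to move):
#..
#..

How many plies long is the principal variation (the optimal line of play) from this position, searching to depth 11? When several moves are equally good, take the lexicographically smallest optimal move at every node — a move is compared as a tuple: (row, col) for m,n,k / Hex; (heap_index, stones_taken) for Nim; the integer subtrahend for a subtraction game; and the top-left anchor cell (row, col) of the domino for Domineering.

p1 H@[#../#..]: H01[###/#..]+1* H11[#../###]+1
p2 V@[###/#..] terminal -1; root [#../#..] d11

PV length from [#../#..]: 1 ply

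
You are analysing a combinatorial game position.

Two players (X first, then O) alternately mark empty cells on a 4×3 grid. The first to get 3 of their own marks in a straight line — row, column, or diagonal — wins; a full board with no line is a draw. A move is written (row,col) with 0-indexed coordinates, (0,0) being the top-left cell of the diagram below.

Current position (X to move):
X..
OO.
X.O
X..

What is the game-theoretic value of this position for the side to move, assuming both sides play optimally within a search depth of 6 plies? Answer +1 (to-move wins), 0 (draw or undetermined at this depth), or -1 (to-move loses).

p1 X@[X../OO./X.O/X..]: (0,1)[XX./OO./X.O/X..]-1* (0,2)[X.X/OO./X.O/X..]-1 (1,2)[X../OOX/X.O/X..]-1 (2,1)[X../OO./XXO/X..]-1 (3,1)[X../OO./X.O/XX.]-1 (3,2)[X../OO./X.O/X.X]-1
p2 O@[XX./OO./X.O/X..]: (0,2)[XXO/OO./X.O/X..]+1* (1,2)[XX./OOO/X.O/X..]+1 (2,1)[XX./OO./XOO/X..]-1 (3,1)[XX./OO./X.O/XO.]-1 (3,2)[XX./OO./X.O/X.O]-1
p3 X@[XXO/OO./X.O/X..]: (1,2)[XXO/OOX/X.O/X..]-1* (2,1)[XXO/OO./XXO/X..]-1 (3,1)[XXO/OO./X.O/XX.]-1 (3,2)[XXO/OO./X.O/X.X]-1
p4 O@[XXO/OOX/X.O/X..]: (2,1)[XXO/OOX/XOO/X..]+1* (3,1)[XXO/OOX/X.O/XO.]-1 (3,2)[XXO/OOX/X.O/X.O]-1
p5 X@[XXO/OOX/XOO/X..]: (3,1)[XXO/OOX/XOO/XX.]-1* (3,2)[XXO/OOX/XOO/X.X]-1
p6 O@[XXO/OOX/XOO/XX.]: (3,2)[XXO/OOX/XOO/XXO]+1*
p7 X@[XXO/OOX/XOO/XXO] terminal -1; root [X../OO./X.O/X..] d6

value(X../OO./X.O/X.., X) = -1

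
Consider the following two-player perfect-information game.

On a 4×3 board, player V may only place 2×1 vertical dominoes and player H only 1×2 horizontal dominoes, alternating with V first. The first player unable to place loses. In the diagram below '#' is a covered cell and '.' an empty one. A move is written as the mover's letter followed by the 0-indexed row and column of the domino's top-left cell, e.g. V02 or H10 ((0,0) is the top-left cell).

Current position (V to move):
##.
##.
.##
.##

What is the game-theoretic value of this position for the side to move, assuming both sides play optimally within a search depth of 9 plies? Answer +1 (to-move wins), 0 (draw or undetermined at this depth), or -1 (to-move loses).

value(##./##./.##/.##, V) = +1

p1 V@[##./##./.##/.##]: V02[###/###/.##/.##]+1* V20[##./##./###/###]+1
p2 H@[###/###/.##/.##] terminal -1; root [##./##./.##/.##] d9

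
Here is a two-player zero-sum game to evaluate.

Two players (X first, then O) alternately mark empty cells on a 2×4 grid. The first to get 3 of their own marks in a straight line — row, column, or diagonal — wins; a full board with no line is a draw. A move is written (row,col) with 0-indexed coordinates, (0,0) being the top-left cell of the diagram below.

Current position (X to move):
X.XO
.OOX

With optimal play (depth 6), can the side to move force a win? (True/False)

X winning at [X.XO/.OOX]: True

p1 X@[X.XO/.OOX]: (0,1)[XXXO/.OOX]+1* (1,0)[X.XO/XOOX]+0
p2 O@[XXXO/.OOX] terminal -1; root [X.XO/.OOX] d6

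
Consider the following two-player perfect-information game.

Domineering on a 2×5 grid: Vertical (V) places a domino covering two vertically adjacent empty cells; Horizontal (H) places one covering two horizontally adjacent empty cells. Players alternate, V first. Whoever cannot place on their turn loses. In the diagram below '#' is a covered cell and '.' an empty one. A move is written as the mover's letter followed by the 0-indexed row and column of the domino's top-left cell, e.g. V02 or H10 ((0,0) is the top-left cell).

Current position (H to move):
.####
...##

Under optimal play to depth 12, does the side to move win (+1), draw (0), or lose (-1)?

value(.####/...##, H) = +1

ply 1, H at .####/...## | H10=+1→.####/##.##*; H11=-1→.####/.####
ply 2: .####/##.## is terminal -1 (V); from .####/...## depth 12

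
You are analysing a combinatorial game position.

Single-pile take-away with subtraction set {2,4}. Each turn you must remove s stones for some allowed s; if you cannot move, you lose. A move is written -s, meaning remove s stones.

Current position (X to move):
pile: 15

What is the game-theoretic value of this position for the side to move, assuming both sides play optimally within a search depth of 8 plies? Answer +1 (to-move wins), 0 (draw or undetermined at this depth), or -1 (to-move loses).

[15] X move#1: -2:+1/13*, -4:-1/11
[13] O move#2: -2:-1/11*, -4:-1/9
[11] X move#3: -2:-1/9, -4:+1/7*
[7] O move#4: -2:-1/5*, -4:-1/3
[5] X move#5: -2:-1/3, -4:+1/1*
[1] end (terminal -1, O#6); searched 15 to 8

value(15, X) = +1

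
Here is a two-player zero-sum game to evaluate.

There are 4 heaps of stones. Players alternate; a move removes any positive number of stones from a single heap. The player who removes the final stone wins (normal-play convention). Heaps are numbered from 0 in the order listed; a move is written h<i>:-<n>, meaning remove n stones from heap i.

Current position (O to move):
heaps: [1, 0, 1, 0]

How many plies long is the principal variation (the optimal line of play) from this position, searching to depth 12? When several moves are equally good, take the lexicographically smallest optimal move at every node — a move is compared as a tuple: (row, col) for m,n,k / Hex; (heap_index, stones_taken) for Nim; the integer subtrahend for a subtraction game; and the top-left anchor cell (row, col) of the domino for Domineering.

ply 1, O at (1,0,1,0) | h0:-1=-1→(0,0,1,0)*; h2:-1=-1→(1,0,0,0)
ply 2, X at (0,0,1,0) | h2:-1=+1→(0,0,0,0)*
ply 3: (0,0,0,0) is terminal -1 (O); from (1,0,1,0) depth 12

PV length from [(1,0,1,0)]: 2 plies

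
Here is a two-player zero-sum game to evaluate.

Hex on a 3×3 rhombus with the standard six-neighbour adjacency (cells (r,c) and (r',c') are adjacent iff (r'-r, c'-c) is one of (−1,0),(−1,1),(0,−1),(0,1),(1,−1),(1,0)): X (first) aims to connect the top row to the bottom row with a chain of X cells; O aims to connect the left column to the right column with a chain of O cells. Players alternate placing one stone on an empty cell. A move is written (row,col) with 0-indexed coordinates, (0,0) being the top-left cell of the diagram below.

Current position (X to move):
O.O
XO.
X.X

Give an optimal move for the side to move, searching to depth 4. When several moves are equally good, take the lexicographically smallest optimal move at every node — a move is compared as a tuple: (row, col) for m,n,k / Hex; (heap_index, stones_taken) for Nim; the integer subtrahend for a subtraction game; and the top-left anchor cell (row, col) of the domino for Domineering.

X's best at [O.O/XO./X.X]: (0,1)

p1 X@[O.O/XO./X.X]: (0,1)[OXO/XO./X.X]+1* (1,2)[O.O/XOX/X.X]-1 (2,1)[O.O/XO./XXX]-1
p2 O@[OXO/XO./X.X] terminal -1; root [O.O/XO./X.X] d4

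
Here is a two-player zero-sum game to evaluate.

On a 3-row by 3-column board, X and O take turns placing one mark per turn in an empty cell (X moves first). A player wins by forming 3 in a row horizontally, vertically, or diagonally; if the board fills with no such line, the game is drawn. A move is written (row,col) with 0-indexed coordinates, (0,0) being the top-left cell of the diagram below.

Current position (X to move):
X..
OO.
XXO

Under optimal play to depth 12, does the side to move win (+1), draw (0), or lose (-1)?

value(X../OO./XXO, X) = 0

ply 1, X at X../OO./XXO | (0,1)=-1→XX./OO./XXO; (0,2)=-1→X.X/OO./XXO; (1,2)=+0→X../OOX/XXO*
ply 2, O at X../OOX/XXO | (0,1)=+0→XO./OOX/XXO*; (0,2)=+0→X.O/OOX/XXO
ply 3, X at XO./OOX/XXO | (0,2)=+0→XOX/OOX/XXO*
ply 4: XOX/OOX/XXO is terminal +0 (O); from X../OO./XXO depth 12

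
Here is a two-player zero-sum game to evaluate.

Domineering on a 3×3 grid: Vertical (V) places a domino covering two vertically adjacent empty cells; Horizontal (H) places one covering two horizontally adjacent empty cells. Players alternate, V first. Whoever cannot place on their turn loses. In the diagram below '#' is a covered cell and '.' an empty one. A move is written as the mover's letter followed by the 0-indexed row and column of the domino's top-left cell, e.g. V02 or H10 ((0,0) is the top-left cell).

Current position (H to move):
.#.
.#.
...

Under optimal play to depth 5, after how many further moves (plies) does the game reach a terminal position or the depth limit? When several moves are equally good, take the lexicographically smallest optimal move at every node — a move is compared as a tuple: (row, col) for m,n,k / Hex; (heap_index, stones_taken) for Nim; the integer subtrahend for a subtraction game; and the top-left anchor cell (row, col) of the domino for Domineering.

p1 H@[.#./.#./...]: H20[.#./.#./##.]-1* H21[.#./.#./.##]-1
p2 V@[.#./.#./##.]: V00[##./##./##.]+1* V02[.##/.##/##.]+1 V12[.#./.##/###]+1
p3 H@[##./##./##.] terminal -1; root [.#./.#./...] d5

PV length from [.#./.#./...]: 2 plies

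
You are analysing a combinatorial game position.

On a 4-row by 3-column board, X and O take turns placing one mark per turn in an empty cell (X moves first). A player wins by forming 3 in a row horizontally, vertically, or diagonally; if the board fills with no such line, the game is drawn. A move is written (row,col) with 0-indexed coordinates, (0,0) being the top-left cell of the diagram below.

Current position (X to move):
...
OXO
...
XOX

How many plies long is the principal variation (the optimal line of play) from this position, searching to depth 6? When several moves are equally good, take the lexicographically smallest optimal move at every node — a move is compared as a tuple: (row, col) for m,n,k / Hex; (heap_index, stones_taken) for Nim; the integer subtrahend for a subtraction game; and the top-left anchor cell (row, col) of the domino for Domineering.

[.../OXO/.../XOX] X move#1: (0,0):+1/X../OXO/.../XOX*, (0,1):+1/.X./OXO/.../XOX, (0,2):+1/..X/OXO/.../XOX, (2,0):+1/.../OXO/X../XOX, (2,1):+1/.../OXO/.X./XOX, (2,2):+1/.../OXO/..X/XOX
[X../OXO/.../XOX] O move#2: (0,1):-1/XO./OXO/.../XOX*, (0,2):-1/X.O/OXO/.../XOX, (2,0):-1/X../OXO/O../XOX, (2,1):-1/X../OXO/.O./XOX, (2,2):-1/X../OXO/..O/XOX
[XO./OXO/.../XOX] X move#3: (0,2):+1/XOX/OXO/.../XOX*, (2,0):+1/XO./OXO/X../XOX, (2,1):+0/XO./OXO/.X./XOX, (2,2):+1/XO./OXO/..X/XOX
[XOX/OXO/.../XOX] O move#4: (2,0):-1/XOX/OXO/O../XOX*, (2,1):-1/XOX/OXO/.O./XOX, (2,2):-1/XOX/OXO/..O/XOX
[XOX/OXO/O../XOX] X move#5: (2,1):+0/XOX/OXO/OX./XOX, (2,2):+1/XOX/OXO/O.X/XOX*
[XOX/OXO/O.X/XOX] end (terminal -1, O#6); searched .../OXO/.../XOX to 6

PV length from [.../OXO/.../XOX]: 5 plies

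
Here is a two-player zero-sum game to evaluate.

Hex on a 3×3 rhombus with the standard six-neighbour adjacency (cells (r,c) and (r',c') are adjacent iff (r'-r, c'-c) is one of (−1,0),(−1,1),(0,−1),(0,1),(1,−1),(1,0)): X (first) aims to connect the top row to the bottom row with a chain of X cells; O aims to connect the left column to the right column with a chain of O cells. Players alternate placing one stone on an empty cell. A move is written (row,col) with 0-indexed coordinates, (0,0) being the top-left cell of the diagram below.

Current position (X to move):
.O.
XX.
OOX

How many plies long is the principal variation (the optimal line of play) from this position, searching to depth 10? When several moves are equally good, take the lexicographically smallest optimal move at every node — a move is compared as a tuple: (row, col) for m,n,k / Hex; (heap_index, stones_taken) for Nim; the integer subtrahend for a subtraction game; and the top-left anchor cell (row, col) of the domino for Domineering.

PV length from [.O./XX./OOX]: 3 plies

[.O./XX./OOX] X move#1: (0,0):-1/XO./XX./OOX, (0,2):-1/.OX/XX./OOX, (1,2):+1/.O./XXX/OOX*
[.O./XXX/OOX] O move#2: (0,0):-1/OO./XXX/OOX*, (0,2):-1/.OO/XXX/OOX
[OO./XXX/OOX] X move#3: (0,2):+1/OOX/XXX/OOX*
[OOX/XXX/OOX] end (terminal -1, O#4); searched .O./XX./OOX to 10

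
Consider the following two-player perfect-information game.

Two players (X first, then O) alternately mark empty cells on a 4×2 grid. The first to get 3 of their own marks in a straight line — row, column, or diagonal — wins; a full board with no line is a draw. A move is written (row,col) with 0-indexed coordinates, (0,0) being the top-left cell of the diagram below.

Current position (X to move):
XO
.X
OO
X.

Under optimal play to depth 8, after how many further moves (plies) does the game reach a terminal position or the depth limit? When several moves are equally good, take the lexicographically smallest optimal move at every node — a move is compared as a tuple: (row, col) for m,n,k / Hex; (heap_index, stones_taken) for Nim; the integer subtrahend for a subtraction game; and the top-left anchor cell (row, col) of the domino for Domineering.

[XO/.X/OO/X.] X move#1: (1,0):+0/XO/XX/OO/X.*, (3,1):+0/XO/.X/OO/XX
[XO/XX/OO/X.] O move#2: (3,1):+0/XO/XX/OO/XO*
[XO/XX/OO/XO] end (terminal +0, X#3); searched XO/.X/OO/X. to 8

PV length from [XO/.X/OO/X.]: 2 plies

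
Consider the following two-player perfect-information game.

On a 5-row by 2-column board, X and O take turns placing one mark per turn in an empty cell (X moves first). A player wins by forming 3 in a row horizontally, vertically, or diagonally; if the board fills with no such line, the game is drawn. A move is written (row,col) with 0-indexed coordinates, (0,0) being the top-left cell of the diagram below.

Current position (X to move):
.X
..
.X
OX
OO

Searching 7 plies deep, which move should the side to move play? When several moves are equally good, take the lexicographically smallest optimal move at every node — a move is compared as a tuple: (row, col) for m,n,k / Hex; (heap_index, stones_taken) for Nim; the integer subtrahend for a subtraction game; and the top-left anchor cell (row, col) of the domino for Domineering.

p1 X@[.X/../.X/OX/OO]: (0,0)[XX/../.X/OX/OO]-1 (1,0)[.X/X./.X/OX/OO]-1 (1,1)[.X/.X/.X/OX/OO]+1* (2,0)[.X/../XX/OX/OO]+0
p2 O@[.X/.X/.X/OX/OO] terminal -1; root [.X/../.X/OX/OO] d7

X's best at [.X/../.X/OX/OO]: (1,1)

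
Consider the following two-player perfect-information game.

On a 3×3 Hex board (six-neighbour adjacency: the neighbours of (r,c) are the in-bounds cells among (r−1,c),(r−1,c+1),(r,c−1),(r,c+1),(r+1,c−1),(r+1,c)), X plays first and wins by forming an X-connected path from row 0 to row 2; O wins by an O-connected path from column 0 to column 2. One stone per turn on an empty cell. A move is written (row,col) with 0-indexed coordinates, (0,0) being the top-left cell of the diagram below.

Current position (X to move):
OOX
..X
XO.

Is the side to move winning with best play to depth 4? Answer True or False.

[OOX/..X/XO.] X move#1: (1,0):+1/OOX/X.X/XO.*, (1,1):+1/OOX/.XX/XO., (2,2):+1/OOX/..X/XOX
[OOX/X.X/XO.] O move#2: (1,1):-1/OOX/XOX/XO.*, (2,2):-1/OOX/X.X/XOO
[OOX/XOX/XO.] X move#3: (2,2):+1/OOX/XOX/XOX*
[OOX/XOX/XOX] end (terminal -1, O#4); searched OOX/..X/XO. to 4

X winning at [OOX/..X/XO.]: True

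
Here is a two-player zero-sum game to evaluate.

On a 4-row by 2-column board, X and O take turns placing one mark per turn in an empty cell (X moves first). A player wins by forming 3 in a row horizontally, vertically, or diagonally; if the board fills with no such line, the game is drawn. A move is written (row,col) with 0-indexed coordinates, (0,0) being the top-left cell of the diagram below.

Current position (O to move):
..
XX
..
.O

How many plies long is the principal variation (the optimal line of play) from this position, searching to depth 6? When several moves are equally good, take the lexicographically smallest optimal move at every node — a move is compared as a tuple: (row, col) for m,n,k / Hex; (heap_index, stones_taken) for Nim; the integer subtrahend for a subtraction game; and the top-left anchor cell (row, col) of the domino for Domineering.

PV length from [../XX/../.O]: 5 plies

ply 1, O at ../XX/../.O | (0,0)=+0→O./XX/../.O*; (0,1)=-1→.O/XX/../.O; (2,0)=+0→../XX/O./.O; (2,1)=-1→../XX/.O/.O; (3,0)=+0→../XX/../OO
ply 2, X at O./XX/../.O | (0,1)=+0→OX/XX/../.O*; (2,0)=+0→O./XX/X./.O; (2,1)=+0→O./XX/.X/.O; (3,0)=+0→O./XX/../XO
ply 3, O at OX/XX/../.O | (2,0)=-1→OX/XX/O./.O; (2,1)=+0→OX/XX/.O/.O*; (3,0)=-1→OX/XX/../OO
ply 4, X at OX/XX/.O/.O | (2,0)=+0→OX/XX/XO/.O*; (3,0)=+0→OX/XX/.O/XO
ply 5, O at OX/XX/XO/.O | (3,0)=+0→OX/XX/XO/OO*
ply 6: OX/XX/XO/OO is terminal +0 (X); from ../XX/../.O depth 6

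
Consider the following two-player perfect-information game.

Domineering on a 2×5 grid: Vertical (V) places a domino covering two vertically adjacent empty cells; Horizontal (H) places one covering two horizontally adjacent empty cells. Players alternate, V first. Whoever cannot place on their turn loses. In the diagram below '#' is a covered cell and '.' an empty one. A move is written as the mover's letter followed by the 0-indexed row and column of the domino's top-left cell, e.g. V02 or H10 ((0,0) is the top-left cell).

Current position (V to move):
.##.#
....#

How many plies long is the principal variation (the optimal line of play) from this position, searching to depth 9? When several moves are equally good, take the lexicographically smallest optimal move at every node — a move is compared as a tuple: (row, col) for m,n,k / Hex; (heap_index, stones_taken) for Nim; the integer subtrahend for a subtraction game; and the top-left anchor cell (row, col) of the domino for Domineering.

PV length from [.##.#/....#]: 2 plies

ply 1, V at .##.#/....# | V00=-1→###.#/#...#*; V03=-1→.####/...##
ply 2, H at ###.#/#...# | H11=-1→###.#/###.#; H12=+1→###.#/#.###*
ply 3: ###.#/#.### is terminal -1 (V); from .##.#/....# depth 9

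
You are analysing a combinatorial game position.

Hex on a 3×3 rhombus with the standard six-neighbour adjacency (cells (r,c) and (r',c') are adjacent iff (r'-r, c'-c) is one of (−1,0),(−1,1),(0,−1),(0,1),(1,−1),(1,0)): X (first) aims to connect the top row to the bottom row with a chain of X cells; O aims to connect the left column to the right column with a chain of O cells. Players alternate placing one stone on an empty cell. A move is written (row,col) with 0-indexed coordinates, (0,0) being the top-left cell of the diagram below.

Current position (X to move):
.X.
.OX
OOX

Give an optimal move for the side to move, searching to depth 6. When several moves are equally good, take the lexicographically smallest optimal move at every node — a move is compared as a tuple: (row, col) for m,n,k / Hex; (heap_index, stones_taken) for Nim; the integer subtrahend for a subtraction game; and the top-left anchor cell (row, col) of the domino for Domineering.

p1 X@[.X./.OX/OOX]: (0,0)[XX./.OX/OOX]-1 (0,2)[.XX/.OX/OOX]+1* (1,0)[.X./XOX/OOX]-1
p2 O@[.XX/.OX/OOX] terminal -1; root [.X./.OX/OOX] d6

X's best at [.X./.OX/OOX]: (0,2)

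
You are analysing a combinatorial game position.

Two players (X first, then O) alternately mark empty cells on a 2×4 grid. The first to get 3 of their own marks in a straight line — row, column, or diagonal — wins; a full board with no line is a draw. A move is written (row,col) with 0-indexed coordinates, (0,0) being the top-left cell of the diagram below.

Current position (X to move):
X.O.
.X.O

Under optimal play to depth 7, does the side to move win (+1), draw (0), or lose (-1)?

value(X.O./.X.O, X) = 0

p1 X@[X.O./.X.O]: (0,1)[XXO./.X.O]+0* (0,3)[X.OX/.X.O]+0 (1,0)[X.O./XX.O]+0 (1,2)[X.O./.XXO]+0
p2 O@[XXO./.X.O]: (0,3)[XXOO/.X.O]+0* (1,0)[XXO./OX.O]+0 (1,2)[XXO./.XOO]+0
p3 X@[XXOO/.X.O]: (1,0)[XXOO/XX.O]+0* (1,2)[XXOO/.XXO]+0
p4 O@[XXOO/XX.O]: (1,2)[XXOO/XXOO]+0*
p5 X@[XXOO/XXOO] terminal +0; root [X.O./.X.O] d7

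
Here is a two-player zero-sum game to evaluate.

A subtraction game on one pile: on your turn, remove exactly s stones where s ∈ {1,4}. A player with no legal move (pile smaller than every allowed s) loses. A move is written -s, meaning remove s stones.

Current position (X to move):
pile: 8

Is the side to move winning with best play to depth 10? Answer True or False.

p1 X@[8]: -1[7]+1* -4[4]-1
p2 O@[7]: -1[6]-1* -4[3]-1
p3 X@[6]: -1[5]+1* -4[2]+1
p4 O@[5]: -1[4]-1* -4[1]-1
p5 X@[4]: -1[3]-1 -4[0]+1*
p6 O@[0] terminal -1; root [8] d10

X winning at [8]: True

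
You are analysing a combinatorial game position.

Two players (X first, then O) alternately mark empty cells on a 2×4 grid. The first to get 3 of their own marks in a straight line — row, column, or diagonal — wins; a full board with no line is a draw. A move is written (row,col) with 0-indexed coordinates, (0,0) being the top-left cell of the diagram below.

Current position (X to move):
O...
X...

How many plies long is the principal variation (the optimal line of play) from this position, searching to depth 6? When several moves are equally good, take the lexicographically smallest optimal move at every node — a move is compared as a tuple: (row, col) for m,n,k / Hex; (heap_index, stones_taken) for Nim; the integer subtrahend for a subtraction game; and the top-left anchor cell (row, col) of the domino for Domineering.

ply 1, X at O.../X... | (0,1)=+0→OX../X...*; (0,2)=+0→O.X./X...; (0,3)=+0→O..X/X...; (1,1)=+0→O.../XX..; (1,2)=+0→O.../X.X.; (1,3)=+0→O.../X..X
ply 2, O at OX../X... | (0,2)=+0→OXO./X...*; (0,3)=+0→OX.O/X...; (1,1)=+0→OX../XO..; (1,2)=+0→OX../X.O.; (1,3)=+0→OX../X..O
ply 3, X at OXO./X... | (0,3)=+0→OXOX/X...*; (1,1)=+0→OXO./XX..; (1,2)=+0→OXO./X.X.; (1,3)=+0→OXO./X..X
ply 4, O at OXOX/X... | (1,1)=+0→OXOX/XO..*; (1,2)=+0→OXOX/X.O.; (1,3)=+0→OXOX/X..O
ply 5, X at OXOX/XO.. | (1,2)=+0→OXOX/XOX.*; (1,3)=+0→OXOX/XO.X
ply 6, O at OXOX/XOX. | (1,3)=+0→OXOX/XOXO*
ply 7: OXOX/XOXO is terminal +0 (X); from O.../X... depth 6

PV length from [O.../X...]: 6 plies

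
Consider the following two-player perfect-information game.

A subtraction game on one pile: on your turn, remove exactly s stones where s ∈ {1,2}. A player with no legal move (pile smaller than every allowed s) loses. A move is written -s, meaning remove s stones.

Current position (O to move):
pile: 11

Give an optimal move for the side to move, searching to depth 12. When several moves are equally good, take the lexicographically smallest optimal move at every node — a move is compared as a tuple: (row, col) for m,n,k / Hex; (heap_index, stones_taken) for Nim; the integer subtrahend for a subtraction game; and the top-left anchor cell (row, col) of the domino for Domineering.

O's best at [11]: -2

[11] O move#1: -1:-1/10, -2:+1/9*
[9] X move#2: -1:-1/8*, -2:-1/7
[8] O move#3: -1:-1/7, -2:+1/6*
[6] X move#4: -1:-1/5*, -2:-1/4
[5] O move#5: -1:-1/4, -2:+1/3*
[3] X move#6: -1:-1/2*, -2:-1/1
[2] O move#7: -1:-1/1, -2:+1/0*
[0] end (terminal -1, X#8); searched 11 to 12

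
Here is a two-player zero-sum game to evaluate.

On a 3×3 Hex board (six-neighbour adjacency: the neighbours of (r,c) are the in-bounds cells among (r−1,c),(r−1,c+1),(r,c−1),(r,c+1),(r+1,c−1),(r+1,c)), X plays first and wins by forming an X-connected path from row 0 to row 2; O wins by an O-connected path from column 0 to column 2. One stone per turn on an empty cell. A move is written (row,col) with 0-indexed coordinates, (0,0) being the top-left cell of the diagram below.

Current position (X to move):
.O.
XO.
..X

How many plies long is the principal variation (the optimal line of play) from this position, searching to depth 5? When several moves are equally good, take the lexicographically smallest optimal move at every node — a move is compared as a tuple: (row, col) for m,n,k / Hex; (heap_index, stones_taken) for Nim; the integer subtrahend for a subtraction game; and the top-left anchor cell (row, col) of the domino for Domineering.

PV length from [.O./XO./..X]: 4 plies

p1 X@[.O./XO./..X]: (0,0)[XO./XO./..X]-1* (0,2)[.OX/XO./..X]-1 (1,2)[.O./XOX/..X]-1 (2,0)[.O./XO./X.X]-1 (2,1)[.O./XO./.XX]-1
p2 O@[XO./XO./..X]: (0,2)[XOO/XO./..X]-1 (1,2)[XO./XOO/..X]-1 (2,0)[XO./XO./O.X]+1* (2,1)[XO./XO./.OX]-1
p3 X@[XO./XO./O.X]: (0,2)[XOX/XO./O.X]-1* (1,2)[XO./XOX/O.X]-1 (2,1)[XO./XO./OXX]-1
p4 O@[XOX/XO./O.X]: (1,2)[XOX/XOO/O.X]+1* (2,1)[XOX/XO./OOX]-1
p5 X@[XOX/XOO/O.X] terminal -1; root [.O./XO./..X] d5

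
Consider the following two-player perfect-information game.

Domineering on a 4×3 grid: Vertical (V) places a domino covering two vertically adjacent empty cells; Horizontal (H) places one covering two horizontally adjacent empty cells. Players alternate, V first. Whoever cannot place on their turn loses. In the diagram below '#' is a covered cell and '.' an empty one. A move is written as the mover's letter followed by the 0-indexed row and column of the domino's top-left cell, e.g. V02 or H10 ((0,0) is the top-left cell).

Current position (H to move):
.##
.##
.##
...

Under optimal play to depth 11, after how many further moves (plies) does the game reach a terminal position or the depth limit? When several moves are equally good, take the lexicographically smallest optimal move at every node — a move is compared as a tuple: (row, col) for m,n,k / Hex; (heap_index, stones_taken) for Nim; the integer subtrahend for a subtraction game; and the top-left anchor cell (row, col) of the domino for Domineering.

p1 H@[.##/.##/.##/...]: H30[.##/.##/.##/##.]-1* H31[.##/.##/.##/.##]-1
p2 V@[.##/.##/.##/##.]: V00[###/###/.##/##.]+1* V10[.##/###/###/##.]+1
p3 H@[###/###/.##/##.] terminal -1; root [.##/.##/.##/...] d11

PV length from [.##/.##/.##/...]: 2 plies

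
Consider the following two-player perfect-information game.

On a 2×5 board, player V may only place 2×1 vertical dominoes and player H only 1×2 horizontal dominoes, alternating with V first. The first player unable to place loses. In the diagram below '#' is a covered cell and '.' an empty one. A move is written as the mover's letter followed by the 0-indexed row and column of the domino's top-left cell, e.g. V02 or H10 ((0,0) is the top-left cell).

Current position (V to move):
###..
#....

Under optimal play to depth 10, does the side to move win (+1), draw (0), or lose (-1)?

ply 1, V at ###../#.... | V03=+1→####./#..#.*; V04=-1→###.#/#...#
ply 2, H at ####./#..#. | H11=-1→####./####.*
ply 3, V at ####./####. | V04=+1→#####/#####*
ply 4: #####/##### is terminal -1 (H); from ###../#.... depth 10

value(###../#...., V) = +1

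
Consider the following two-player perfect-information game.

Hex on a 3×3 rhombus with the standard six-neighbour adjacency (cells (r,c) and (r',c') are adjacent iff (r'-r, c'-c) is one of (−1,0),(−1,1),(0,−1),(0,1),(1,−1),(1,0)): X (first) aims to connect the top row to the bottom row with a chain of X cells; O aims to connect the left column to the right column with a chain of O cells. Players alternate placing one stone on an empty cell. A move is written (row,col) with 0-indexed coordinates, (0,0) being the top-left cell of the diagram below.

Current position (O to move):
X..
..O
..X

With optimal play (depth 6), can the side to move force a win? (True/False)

O winning at [X../..O/..X]: True

[X../..O/..X] O move#1: (0,1):-1/XO./..O/..X, (0,2):-1/X.O/..O/..X, (1,0):-1/X../O.O/..X, (1,1):+1/X../.OO/..X*, (2,0):+1/X../..O/O.X, (2,1):-1/X../..O/.OX
[X../.OO/..X] X move#2: (0,1):-1/XX./.OO/..X*, (0,2):-1/X.X/.OO/..X, (1,0):-1/X../XOO/..X, (2,0):-1/X../.OO/X.X, (2,1):-1/X../.OO/.XX
[XX./.OO/..X] O move#3: (0,2):+1/XXO/.OO/..X*, (1,0):+1/XX./OOO/..X, (2,0):+1/XX./.OO/O.X, (2,1):+1/XX./.OO/.OX
[XXO/.OO/..X] X move#4: (1,0):-1/XXO/XOO/..X*, (2,0):-1/XXO/.OO/X.X, (2,1):-1/XXO/.OO/.XX
[XXO/XOO/..X] O move#5: (2,0):+1/XXO/XOO/O.X*, (2,1):-1/XXO/XOO/.OX
[XXO/XOO/O.X] end (terminal -1, X#6); searched X../..O/..X to 6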